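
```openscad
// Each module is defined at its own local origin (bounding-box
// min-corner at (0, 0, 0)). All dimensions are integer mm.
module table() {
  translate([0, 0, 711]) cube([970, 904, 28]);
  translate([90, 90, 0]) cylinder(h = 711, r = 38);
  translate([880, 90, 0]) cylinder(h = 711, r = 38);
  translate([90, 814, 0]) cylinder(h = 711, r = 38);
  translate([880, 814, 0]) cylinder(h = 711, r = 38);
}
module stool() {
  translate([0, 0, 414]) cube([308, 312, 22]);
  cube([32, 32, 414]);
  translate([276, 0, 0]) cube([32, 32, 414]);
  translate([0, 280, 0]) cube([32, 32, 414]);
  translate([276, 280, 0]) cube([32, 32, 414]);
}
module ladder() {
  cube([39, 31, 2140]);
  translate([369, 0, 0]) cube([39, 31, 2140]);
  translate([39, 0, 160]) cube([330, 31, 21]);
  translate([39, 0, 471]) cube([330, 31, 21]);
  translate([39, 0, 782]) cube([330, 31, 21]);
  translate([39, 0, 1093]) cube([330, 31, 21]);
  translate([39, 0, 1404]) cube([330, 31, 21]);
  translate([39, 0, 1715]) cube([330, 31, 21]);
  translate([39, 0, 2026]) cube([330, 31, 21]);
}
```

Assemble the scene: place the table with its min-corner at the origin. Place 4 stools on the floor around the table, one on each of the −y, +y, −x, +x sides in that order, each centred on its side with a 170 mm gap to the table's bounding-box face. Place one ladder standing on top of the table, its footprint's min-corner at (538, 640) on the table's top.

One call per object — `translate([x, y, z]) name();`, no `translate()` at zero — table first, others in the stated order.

table();
translate([331, -482, 0]) stool();
translate([331, 1074, 0]) stool();
translate([-478, 296, 0]) stool();
translate([1140, 296, 0]) stool();
translate([538, 640, 739]) ladder();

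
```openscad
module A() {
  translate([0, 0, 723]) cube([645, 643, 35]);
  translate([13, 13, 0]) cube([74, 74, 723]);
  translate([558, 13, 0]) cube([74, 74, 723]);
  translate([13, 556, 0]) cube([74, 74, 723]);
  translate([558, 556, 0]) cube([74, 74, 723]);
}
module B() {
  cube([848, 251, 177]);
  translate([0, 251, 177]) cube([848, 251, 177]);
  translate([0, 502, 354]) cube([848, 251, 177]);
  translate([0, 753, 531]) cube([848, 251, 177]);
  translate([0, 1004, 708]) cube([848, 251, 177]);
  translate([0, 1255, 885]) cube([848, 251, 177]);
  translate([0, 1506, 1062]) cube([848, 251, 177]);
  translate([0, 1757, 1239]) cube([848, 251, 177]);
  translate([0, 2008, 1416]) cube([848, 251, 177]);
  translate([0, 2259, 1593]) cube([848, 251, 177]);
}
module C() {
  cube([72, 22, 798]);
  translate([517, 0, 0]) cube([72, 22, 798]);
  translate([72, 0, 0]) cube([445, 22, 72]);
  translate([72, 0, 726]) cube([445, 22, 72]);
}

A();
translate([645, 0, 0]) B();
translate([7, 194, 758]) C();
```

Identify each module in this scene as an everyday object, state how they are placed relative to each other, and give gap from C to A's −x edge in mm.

The picture frame's min-x is at 7; the table's min-x is 0; gap = 7 mm.

A is a table. B is a staircase. C is a picture frame. The staircase is against the table's +x side, with their −y faces flush. The picture frame is on top of the table. The gap from the picture frame to the table's −x edge is 7 mm.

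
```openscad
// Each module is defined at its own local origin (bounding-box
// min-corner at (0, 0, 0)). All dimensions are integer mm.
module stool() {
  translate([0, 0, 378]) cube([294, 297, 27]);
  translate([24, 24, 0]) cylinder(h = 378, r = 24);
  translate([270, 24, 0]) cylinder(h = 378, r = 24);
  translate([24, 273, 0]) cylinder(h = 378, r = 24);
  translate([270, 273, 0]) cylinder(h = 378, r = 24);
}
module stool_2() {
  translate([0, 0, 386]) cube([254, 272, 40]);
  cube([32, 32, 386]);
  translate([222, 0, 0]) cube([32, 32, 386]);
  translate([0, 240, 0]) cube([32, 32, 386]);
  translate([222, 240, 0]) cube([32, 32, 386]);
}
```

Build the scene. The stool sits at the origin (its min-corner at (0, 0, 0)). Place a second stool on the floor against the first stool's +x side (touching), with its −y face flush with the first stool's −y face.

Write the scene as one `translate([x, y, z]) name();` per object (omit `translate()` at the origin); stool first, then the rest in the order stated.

stool();
translate([294, 0, 0]) stool_2();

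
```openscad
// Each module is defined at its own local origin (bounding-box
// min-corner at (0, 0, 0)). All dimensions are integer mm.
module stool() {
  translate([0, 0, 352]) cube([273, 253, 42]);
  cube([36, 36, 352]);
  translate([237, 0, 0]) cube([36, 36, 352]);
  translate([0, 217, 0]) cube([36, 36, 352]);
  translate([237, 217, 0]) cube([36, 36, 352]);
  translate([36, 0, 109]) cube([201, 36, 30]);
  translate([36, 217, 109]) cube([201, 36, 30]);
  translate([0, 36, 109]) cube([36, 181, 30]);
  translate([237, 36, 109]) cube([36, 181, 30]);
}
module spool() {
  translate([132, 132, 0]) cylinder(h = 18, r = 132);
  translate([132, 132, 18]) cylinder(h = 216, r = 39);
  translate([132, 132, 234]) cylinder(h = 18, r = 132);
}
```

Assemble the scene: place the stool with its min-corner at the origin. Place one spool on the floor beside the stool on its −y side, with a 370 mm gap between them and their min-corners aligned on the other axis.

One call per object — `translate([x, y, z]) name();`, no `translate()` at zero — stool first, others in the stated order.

stool();
translate([0, -634, 0]) spool();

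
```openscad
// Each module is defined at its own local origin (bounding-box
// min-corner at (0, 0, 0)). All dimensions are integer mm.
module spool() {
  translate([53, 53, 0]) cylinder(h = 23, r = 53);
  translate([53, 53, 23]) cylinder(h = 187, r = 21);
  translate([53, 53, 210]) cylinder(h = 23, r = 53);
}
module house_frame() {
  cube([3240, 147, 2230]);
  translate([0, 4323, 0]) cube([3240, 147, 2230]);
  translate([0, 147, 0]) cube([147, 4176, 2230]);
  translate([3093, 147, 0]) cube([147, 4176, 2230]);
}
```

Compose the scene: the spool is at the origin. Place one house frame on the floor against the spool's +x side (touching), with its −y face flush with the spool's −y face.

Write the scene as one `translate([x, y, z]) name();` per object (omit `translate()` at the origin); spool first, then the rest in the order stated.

spool();
translate([106, 0, 0]) house_frame();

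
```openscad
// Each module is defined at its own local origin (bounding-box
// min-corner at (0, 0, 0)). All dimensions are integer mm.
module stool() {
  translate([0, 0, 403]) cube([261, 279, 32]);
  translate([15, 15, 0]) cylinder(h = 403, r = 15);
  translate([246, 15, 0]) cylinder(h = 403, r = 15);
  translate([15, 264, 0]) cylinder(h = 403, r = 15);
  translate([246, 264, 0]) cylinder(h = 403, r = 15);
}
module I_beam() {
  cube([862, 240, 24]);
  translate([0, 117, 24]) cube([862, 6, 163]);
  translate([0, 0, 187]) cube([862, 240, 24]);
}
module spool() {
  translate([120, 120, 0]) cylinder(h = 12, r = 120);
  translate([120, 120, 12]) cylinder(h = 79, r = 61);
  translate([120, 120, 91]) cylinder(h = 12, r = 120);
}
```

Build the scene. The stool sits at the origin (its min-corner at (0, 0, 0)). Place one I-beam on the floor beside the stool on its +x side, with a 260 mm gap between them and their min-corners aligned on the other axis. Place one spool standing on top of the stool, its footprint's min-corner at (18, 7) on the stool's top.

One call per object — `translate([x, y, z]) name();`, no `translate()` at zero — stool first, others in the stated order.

stool();
translate([521, 0, 0]) I_beam();
translate([18, 7, 435]) spool();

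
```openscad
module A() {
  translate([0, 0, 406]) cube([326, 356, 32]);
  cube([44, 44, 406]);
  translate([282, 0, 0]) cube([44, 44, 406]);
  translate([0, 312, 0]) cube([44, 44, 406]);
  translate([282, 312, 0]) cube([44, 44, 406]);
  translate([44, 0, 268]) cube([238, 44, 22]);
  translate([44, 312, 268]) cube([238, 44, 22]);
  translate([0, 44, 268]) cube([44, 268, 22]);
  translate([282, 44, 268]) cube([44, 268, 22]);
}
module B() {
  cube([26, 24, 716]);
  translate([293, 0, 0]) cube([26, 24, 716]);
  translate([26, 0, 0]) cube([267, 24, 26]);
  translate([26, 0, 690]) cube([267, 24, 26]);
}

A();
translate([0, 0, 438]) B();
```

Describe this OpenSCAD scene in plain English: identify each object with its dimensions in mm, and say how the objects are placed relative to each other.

A is a four-legged stool. The seat is 326×356 mm, 32 mm thick, top at z = 438 mm. It stands on four square legs, each 44×44 mm in cross-section, from z = 0 to the seat underside, each flush with a corner of the seat. Four stretchers, 44 mm wide and 22 mm tall, connect adjacent legs with their undersides at z = 268 mm, each running between the inner faces of the legs it joins and aligned with the legs' outer faces on the other axis.

B is a rectangular picture frame lying in the x–z plane (depth along y). The opening is 267 mm wide (x) by 664 mm tall (z), surrounded by a border 26 mm wide on all four sides. The frame is 24 mm deep and is made of two full-height vertical stiles with two horizontal rails fitted between them.

The picture frame is on top of the stool.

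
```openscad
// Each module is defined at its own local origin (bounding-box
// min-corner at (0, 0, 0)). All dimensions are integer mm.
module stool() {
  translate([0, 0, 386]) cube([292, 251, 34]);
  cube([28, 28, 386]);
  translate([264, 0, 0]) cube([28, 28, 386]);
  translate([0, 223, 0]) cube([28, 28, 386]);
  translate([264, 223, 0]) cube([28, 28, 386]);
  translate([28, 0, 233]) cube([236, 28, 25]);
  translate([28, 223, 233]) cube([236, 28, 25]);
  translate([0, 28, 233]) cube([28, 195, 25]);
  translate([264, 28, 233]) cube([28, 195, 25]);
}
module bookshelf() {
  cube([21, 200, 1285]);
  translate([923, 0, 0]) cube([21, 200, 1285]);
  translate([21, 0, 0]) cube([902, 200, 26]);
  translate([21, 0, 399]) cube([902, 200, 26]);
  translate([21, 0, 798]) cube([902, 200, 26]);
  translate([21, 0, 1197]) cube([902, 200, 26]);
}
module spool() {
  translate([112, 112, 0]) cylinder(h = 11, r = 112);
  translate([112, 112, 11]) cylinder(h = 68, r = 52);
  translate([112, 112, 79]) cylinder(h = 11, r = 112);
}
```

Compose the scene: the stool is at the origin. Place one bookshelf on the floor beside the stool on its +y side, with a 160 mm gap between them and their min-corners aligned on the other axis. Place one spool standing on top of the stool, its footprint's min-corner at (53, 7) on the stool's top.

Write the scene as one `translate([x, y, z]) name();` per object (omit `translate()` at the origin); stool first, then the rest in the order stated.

stool();
translate([0, 411, 0]) bookshelf();
translate([53, 7, 420]) spool();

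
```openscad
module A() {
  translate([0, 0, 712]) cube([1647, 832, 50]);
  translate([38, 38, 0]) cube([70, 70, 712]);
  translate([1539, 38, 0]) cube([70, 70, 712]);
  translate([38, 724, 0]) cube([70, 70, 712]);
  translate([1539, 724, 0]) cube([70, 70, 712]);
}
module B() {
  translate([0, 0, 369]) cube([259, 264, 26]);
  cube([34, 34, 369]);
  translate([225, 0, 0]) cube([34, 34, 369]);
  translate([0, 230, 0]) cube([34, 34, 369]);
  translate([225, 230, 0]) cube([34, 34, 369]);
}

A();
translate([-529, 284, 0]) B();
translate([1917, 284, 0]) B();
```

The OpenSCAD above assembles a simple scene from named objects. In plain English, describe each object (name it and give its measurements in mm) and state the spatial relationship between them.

A is a table: top 1647 mm (x) × 832 mm (y), 50 mm thick, upper face at z = 762 mm, on four 70×70 mm square legs, each inset 38 mm from the nearest pair of top edges, running from z = 0 to the bottom of the top.

B is a four-legged stool. The seat is a 259×264×26 mm slab whose top surface is at z = 395 mm; four square legs, each 34×34 mm in cross-section, run from the floor (z = 0) to the underside of the seat, each flush with a corner of the seat.

Two stools sit around the table at the −x, +x sides.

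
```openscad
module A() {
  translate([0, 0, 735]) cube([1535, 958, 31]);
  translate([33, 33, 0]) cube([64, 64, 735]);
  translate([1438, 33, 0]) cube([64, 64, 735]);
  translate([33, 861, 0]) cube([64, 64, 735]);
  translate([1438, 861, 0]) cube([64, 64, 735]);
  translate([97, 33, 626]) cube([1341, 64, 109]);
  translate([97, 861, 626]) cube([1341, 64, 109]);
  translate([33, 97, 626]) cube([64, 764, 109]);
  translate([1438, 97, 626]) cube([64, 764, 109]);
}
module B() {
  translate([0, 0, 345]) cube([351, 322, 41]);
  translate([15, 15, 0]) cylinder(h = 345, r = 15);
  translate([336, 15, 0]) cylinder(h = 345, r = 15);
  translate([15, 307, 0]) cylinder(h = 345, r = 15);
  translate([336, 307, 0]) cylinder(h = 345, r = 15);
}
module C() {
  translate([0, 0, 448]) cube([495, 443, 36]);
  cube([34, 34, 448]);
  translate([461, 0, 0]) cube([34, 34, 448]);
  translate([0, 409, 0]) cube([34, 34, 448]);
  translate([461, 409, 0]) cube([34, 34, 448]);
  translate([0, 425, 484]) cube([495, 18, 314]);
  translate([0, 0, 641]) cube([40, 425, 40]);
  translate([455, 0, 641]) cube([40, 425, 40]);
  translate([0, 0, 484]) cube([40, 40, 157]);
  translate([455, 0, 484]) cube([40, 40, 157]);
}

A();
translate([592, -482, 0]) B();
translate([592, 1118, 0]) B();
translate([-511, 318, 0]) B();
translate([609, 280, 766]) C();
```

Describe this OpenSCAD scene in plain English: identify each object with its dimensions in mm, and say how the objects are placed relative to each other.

A is a rectangular dining table. The top is 1535×958×31 mm with its upper surface at z = 766 mm. It stands on four 64×64 mm square legs, each inset 33 mm from the nearest pair of top edges, running from the floor to the underside of the top. Four apron rails, 64 mm thick and 109 mm tall, run between adjacent legs with their top edges flush with the underside of the top and their outer faces flush with the legs' outer faces.

B is a four-legged stool. The seat is a 351×322×41 mm slab whose top surface is at z = 386 mm; four round legs, each 30 mm in diameter, run from the floor (z = 0) to the underside of the seat, each leg's axis is inset half a diameter from the nearest pair of seat edges (so the leg's bounding box is flush with the corner).

C is a chair: 495×443 mm seat, 36 mm thick, top at z = 484 mm, on four 34 mm square corner legs flush with the seat edges. A 18 mm thick backrest slab spans the full seat width, extending 314 mm above the seat top, its back face flush with the seat's +y edge. Two armrests of 40×40 mm section run along each side from the seat's front edge to the front of the backrest, top faces 197 mm above the seat top and outer faces flush with the seat's x-edges; a 40×40 mm post under the front of each armrest stands on the seat at the front corner.

Three stools sit around the table at the −y, +y, −x sides. The chair is on top of the table.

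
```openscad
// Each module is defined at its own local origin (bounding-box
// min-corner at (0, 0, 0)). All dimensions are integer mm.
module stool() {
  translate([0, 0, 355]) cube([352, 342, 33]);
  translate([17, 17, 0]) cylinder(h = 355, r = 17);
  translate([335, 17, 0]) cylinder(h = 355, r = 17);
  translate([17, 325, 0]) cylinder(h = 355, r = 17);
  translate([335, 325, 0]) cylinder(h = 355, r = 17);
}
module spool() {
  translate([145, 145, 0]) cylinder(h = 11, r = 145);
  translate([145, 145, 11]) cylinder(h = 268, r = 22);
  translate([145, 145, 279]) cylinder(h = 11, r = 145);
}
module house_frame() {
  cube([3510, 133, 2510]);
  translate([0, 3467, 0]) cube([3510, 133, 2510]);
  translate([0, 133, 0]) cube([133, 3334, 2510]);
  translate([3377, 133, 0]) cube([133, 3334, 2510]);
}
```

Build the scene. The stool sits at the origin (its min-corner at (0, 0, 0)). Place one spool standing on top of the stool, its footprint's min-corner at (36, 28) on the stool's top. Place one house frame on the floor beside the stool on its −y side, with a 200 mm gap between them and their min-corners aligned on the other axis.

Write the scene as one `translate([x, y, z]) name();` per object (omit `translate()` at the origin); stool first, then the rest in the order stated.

stool();
translate([36, 28, 388]) spool();
translate([0, -3800, 0]) house_frame();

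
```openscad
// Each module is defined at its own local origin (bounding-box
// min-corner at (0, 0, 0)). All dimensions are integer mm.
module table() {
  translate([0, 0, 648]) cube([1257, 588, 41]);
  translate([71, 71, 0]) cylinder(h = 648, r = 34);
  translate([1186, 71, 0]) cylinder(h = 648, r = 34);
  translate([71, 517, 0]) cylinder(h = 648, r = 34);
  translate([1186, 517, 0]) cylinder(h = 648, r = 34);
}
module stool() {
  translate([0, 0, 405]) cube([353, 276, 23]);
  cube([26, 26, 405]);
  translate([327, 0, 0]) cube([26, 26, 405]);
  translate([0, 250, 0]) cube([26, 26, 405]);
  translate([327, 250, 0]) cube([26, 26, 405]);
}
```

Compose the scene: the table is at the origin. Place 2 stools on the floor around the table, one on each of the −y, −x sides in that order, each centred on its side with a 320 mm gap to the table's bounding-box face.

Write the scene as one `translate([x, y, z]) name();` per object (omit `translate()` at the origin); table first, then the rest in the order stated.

table();
translate([452, -596, 0]) stool();
translate([-673, 156, 0]) stool();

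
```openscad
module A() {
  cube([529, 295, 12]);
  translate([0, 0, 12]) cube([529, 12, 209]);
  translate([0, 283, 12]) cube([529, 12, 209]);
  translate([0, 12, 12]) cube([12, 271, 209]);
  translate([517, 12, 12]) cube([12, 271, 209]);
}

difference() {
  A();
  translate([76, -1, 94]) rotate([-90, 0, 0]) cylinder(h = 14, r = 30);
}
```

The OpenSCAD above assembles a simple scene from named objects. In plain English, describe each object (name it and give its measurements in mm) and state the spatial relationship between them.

A is an open-topped rectangular box: outside dimensions 529×295×221 mm, with a uniform wall and base thickness of 12 mm. The base is a full 529×295 slab on the floor; four walls sit on top of the base. The front and back walls (the −y and +y sides) span the full width; the two side walls fit between them.

The open box has a circular hole of radius 30 mm through its front wall, centred at (x = 76, z = 94).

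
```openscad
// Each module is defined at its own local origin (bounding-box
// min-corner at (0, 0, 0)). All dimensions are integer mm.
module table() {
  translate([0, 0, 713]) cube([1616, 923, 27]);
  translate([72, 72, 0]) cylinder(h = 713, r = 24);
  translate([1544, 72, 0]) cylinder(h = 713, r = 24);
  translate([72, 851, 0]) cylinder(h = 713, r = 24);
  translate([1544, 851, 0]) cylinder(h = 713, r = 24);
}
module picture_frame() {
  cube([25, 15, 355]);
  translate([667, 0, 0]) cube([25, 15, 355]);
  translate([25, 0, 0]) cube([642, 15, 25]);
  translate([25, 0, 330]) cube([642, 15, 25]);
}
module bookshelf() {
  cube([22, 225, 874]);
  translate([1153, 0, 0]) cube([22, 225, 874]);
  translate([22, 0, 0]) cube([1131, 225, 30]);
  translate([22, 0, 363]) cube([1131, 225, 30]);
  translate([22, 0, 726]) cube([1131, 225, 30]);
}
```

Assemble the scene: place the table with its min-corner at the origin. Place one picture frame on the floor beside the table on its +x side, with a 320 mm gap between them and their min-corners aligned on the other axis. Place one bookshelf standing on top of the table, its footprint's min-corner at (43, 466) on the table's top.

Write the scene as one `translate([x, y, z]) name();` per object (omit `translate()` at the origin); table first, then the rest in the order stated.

table();
translate([1936, 0, 0]) picture_frame();
translate([43, 466, 740]) bookshelf();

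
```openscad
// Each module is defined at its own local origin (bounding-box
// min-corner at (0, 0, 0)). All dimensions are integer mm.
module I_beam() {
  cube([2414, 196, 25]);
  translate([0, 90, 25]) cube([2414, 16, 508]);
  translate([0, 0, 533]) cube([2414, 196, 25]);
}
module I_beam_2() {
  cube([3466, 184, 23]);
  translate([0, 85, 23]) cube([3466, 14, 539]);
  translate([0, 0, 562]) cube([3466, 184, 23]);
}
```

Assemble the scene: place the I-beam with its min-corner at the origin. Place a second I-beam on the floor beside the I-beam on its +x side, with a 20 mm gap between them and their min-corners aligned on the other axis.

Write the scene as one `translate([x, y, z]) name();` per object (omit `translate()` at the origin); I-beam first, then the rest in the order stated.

I_beam();
translate([2434, 0, 0]) I_beam_2();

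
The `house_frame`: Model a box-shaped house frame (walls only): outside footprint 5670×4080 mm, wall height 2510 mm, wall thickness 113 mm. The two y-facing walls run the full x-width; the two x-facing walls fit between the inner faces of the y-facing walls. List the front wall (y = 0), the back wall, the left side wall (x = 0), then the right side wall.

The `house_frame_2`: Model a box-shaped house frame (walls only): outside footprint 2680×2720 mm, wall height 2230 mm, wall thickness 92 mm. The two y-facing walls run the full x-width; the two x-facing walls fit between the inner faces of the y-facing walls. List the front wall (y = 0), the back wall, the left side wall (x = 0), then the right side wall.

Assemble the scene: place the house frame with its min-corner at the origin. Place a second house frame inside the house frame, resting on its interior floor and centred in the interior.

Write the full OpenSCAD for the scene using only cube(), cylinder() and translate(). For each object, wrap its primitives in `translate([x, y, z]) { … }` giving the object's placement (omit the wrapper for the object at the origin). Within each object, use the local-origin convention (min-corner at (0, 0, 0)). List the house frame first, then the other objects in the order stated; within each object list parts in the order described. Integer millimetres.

cube([5670, 113, 2510]);
translate([0, 3967, 0]) cube([5670, 113, 2510]);
translate([0, 113, 0]) cube([113, 3854, 2510]);
translate([5557, 113, 0]) cube([113, 3854, 2510]);
translate([1495, 680, 0]) {
  cube([2680, 92, 2230]);
  translate([0, 2628, 0]) cube([2680, 92, 2230]);
  translate([0, 92, 0]) cube([92, 2536, 2230]);
  translate([2588, 92, 0]) cube([92, 2536, 2230]);
}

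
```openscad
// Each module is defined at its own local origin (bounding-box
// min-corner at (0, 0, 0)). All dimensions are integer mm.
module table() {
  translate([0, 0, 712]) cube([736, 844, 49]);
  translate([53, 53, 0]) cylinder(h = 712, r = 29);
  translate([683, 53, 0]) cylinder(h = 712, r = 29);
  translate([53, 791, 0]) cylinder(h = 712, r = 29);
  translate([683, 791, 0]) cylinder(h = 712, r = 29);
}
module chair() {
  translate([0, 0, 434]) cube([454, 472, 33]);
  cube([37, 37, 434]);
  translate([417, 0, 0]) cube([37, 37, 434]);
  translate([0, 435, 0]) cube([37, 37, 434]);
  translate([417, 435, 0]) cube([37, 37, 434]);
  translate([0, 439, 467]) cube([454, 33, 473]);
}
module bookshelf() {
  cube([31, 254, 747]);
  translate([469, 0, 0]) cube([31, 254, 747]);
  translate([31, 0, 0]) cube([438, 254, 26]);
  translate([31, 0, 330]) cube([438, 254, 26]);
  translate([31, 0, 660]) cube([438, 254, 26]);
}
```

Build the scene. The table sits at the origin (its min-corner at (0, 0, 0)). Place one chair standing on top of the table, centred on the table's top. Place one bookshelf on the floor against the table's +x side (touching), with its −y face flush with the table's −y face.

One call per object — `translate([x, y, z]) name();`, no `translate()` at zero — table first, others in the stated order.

table();
translate([141, 186, 761]) chair();
translate([736, 0, 0]) bookshelf();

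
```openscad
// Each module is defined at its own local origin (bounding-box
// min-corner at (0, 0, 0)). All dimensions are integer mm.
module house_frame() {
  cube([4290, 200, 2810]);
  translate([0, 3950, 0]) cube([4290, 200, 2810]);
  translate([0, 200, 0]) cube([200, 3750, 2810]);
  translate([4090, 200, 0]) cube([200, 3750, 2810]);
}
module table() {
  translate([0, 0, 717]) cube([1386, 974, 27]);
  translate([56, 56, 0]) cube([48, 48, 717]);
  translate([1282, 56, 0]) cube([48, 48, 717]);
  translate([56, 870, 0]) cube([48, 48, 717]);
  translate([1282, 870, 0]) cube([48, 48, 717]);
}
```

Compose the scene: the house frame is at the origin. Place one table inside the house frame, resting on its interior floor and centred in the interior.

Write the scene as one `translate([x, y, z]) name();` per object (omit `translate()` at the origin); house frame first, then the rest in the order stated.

house_frame();
translate([1452, 1588, 0]) table();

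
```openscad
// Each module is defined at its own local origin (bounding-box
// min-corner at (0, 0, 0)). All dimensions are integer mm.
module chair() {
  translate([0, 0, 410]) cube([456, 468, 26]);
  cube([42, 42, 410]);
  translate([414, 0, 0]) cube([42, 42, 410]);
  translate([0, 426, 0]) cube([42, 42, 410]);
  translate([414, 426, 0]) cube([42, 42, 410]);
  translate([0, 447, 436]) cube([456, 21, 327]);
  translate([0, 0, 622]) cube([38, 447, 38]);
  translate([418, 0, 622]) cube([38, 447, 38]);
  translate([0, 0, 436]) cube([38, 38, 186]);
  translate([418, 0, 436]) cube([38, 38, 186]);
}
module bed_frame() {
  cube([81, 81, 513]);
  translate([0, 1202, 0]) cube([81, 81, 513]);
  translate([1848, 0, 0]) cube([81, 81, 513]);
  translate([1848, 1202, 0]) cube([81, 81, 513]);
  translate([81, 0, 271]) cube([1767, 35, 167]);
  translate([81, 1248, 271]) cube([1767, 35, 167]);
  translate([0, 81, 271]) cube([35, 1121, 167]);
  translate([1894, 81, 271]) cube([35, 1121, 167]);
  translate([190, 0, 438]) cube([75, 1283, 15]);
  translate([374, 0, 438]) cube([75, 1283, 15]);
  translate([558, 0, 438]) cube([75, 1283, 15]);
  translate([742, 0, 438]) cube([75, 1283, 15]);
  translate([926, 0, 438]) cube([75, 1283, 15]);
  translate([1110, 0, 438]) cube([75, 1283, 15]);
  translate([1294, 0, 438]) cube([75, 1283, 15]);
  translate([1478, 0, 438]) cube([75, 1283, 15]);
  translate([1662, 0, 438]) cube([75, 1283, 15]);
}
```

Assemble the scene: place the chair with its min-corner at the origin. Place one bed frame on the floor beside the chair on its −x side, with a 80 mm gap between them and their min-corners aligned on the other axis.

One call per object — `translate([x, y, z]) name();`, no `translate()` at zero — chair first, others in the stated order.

chair();
translate([-2009, 0, 0]) bed_frame();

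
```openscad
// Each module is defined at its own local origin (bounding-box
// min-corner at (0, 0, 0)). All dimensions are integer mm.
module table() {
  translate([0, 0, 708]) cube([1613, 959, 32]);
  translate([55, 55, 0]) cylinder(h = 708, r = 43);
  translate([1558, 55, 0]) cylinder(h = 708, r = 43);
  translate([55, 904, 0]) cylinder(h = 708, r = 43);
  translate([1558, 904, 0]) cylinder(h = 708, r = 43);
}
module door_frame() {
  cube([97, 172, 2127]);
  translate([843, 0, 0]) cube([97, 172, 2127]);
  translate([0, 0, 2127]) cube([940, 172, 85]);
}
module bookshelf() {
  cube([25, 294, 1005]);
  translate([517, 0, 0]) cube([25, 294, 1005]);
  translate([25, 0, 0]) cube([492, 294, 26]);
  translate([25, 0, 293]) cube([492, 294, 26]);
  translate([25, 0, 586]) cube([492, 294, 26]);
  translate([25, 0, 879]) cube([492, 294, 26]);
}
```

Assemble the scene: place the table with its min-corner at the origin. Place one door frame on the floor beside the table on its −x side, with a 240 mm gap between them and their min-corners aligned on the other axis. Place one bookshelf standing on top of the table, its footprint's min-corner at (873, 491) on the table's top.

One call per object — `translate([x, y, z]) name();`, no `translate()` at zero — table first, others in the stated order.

table();
translate([-1180, 0, 0]) door_frame();
translate([873, 491, 740]) bookshelf();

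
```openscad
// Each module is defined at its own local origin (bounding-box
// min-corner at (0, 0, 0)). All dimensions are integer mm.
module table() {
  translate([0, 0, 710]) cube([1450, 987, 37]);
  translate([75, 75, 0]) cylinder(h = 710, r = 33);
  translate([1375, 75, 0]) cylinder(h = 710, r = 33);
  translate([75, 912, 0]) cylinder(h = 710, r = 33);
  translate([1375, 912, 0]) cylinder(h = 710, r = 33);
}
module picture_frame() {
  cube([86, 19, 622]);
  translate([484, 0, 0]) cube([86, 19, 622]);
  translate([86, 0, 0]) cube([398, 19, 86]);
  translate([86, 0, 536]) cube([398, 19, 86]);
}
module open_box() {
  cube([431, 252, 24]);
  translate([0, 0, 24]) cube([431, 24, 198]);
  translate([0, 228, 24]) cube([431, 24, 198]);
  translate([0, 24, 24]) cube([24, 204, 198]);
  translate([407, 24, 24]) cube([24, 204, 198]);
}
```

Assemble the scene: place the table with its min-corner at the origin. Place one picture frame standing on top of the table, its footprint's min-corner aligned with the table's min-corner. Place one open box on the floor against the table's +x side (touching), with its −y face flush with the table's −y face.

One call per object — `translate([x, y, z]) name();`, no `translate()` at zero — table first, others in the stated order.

table();
translate([0, 0, 747]) picture_frame();
translate([1450, 0, 0]) open_box();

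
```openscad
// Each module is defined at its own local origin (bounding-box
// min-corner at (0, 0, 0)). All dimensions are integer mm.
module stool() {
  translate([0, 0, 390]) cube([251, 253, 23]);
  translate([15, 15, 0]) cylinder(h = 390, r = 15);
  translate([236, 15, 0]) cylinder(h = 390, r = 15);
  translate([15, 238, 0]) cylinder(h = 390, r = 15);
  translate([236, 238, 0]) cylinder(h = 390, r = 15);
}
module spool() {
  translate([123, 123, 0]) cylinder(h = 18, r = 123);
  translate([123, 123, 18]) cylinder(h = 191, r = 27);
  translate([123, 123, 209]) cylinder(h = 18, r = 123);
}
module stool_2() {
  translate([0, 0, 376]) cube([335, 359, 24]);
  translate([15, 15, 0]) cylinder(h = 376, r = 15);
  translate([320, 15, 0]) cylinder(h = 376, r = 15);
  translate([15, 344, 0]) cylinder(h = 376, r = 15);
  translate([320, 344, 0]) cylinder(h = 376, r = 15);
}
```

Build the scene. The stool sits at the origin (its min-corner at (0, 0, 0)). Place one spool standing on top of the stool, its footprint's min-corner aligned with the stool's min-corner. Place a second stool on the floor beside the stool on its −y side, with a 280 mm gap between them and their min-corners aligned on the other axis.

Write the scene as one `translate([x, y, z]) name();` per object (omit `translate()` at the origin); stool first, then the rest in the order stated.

stool();
translate([0, 0, 413]) spool();
translate([0, -639, 0]) stool_2();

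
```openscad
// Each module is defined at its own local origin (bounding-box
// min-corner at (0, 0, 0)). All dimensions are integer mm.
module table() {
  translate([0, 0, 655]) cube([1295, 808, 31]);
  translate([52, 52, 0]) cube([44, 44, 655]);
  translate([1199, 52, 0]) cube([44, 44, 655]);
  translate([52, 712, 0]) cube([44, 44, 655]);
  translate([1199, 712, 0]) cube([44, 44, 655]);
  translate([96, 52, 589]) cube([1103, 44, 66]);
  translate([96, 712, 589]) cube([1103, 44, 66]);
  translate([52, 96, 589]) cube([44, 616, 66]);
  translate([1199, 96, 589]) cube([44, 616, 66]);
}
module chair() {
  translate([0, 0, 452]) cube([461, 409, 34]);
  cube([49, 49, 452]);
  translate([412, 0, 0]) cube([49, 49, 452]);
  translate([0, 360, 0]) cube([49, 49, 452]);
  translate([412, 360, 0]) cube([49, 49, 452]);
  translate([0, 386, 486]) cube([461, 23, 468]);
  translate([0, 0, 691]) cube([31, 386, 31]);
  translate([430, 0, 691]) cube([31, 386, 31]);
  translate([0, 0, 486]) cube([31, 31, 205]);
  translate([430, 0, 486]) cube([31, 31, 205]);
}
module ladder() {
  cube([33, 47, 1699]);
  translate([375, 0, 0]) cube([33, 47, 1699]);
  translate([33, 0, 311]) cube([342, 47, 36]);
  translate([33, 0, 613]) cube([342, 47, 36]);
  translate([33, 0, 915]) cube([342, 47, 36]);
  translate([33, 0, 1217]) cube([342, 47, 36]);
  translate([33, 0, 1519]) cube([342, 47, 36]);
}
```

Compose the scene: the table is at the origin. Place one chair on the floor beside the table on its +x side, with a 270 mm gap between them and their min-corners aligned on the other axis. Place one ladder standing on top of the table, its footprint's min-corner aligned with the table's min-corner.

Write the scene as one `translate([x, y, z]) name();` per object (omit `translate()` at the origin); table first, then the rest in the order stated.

table();
translate([1565, 0, 0]) chair();
translate([0, 0, 686]) ladder();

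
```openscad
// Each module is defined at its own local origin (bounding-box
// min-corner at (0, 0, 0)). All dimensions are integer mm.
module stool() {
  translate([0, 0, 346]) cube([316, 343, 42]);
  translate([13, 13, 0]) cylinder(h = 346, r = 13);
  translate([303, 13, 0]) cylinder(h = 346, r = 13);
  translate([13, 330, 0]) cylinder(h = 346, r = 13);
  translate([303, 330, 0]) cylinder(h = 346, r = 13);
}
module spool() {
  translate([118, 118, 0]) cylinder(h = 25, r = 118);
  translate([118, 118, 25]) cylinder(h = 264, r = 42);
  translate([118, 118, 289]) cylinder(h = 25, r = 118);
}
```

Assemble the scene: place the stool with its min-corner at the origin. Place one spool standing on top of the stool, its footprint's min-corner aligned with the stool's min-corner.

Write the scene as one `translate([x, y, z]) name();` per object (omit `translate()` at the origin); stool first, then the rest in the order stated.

stool();
translate([0, 0, 388]) spool();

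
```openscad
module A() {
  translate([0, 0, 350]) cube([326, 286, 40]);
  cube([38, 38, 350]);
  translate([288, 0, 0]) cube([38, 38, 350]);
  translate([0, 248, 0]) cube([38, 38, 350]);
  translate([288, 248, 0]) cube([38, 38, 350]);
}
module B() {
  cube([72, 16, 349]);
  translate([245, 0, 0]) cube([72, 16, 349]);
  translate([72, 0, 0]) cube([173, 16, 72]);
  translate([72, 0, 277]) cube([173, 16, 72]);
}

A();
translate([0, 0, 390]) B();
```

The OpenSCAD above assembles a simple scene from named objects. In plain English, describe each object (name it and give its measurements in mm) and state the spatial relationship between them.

A is a simple wooden stool: a rectangular seat 326 mm (x) by 286 mm (y), 40 mm thick, top face at z = 390 mm, on four square legs, each 38×38 mm in cross-section. The legs rest on z = 0, each flush with a corner of the seat.

B is a picture frame with a 173×205 mm rectangular opening (x by z) and a uniform 72 mm border on every side. Frame depth is 16 mm along y. It is built from two vertical stiles running the full outside height and two horizontal rails spanning the gap between the stiles.

The picture frame is on top of the stool.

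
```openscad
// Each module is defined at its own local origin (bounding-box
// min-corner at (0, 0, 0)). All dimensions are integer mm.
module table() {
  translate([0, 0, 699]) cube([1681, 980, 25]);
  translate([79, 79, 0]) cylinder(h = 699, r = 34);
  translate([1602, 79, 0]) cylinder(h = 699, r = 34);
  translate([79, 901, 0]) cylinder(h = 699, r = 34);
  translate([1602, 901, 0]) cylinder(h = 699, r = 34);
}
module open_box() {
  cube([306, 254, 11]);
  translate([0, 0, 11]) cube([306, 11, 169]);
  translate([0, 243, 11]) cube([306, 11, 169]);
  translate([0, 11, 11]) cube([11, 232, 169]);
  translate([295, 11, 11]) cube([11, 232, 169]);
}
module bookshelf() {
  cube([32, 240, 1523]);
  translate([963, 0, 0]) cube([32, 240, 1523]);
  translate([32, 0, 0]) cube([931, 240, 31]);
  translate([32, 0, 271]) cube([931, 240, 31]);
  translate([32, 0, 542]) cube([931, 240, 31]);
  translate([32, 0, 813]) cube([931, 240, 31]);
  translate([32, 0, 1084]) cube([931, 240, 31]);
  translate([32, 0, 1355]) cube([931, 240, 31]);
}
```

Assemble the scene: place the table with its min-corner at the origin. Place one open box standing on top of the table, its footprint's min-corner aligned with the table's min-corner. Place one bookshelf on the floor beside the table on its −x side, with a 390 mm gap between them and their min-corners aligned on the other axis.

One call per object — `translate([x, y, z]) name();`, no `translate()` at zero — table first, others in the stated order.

table();
translate([0, 0, 724]) open_box();
translate([-1385, 0, 0]) bookshelf();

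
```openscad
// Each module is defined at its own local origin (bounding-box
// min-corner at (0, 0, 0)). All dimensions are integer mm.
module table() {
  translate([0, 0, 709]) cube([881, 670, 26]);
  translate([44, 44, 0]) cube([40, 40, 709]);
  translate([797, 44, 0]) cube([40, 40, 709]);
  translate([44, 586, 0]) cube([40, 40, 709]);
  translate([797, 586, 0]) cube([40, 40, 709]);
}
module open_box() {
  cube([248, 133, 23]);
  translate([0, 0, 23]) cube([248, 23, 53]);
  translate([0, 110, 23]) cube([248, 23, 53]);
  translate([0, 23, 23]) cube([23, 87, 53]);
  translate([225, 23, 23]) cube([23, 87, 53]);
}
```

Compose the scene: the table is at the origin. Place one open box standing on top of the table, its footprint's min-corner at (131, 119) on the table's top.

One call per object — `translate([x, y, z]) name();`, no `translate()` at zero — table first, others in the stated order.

table();
translate([131, 119, 735]) open_box();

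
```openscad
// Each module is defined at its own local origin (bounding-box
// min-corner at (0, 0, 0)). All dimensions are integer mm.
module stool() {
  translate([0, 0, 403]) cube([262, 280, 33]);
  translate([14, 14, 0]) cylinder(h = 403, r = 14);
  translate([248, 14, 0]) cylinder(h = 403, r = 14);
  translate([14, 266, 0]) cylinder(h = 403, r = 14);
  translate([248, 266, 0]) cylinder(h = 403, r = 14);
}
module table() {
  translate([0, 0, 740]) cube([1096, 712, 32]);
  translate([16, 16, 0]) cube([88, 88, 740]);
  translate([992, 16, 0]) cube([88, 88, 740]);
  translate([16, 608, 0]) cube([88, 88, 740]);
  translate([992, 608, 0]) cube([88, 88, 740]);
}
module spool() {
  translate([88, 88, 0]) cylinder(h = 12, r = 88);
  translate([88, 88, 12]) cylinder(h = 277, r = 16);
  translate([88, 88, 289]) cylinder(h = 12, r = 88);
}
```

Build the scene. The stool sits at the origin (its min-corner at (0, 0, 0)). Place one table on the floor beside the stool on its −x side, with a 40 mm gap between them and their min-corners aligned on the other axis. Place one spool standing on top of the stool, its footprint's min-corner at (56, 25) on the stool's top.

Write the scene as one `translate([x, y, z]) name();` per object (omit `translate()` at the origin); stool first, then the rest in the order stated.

stool();
translate([-1136, 0, 0]) table();
translate([56, 25, 436]) spool();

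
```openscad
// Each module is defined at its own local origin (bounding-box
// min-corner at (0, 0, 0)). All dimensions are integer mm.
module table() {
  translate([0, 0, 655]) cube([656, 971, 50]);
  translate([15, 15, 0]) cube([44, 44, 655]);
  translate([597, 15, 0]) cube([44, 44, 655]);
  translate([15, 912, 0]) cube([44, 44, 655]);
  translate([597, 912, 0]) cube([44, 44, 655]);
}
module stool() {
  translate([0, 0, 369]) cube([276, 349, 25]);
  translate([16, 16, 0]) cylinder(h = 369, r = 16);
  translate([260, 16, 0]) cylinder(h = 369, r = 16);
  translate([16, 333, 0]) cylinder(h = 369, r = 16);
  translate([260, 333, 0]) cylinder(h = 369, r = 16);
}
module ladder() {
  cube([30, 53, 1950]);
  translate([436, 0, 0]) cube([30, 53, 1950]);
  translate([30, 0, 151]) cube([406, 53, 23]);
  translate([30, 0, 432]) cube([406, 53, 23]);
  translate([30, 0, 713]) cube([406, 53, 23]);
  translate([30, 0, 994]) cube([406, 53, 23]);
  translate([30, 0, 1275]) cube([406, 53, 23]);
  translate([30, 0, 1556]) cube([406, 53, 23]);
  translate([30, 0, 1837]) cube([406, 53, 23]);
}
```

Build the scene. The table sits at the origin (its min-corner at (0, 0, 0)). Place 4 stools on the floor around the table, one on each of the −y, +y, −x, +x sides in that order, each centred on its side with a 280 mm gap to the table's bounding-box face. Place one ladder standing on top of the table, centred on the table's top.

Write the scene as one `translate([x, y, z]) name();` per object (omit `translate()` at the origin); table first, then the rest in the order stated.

table();
translate([190, -629, 0]) stool();
translate([190, 1251, 0]) stool();
translate([-556, 311, 0]) stool();
translate([936, 311, 0]) stool();
translate([95, 459, 705]) ladder();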